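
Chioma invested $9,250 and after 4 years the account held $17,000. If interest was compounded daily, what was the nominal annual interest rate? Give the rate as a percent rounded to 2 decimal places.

15.22%

The 1460-period growth factor is 17,000/9,250 = 1.83784.
r/365 = 1.83784^(1/1460) − 1 ≈ 0.000416929, so r ≈ 365·0.000416929 = 15.21792%.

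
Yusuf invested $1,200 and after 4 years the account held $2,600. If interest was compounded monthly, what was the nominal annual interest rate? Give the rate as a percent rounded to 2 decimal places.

19.49%

The 48-period growth factor is 2,600/1,200 = 2.16667.
r/12 = 2.16667^(1/48) − 1 ≈ 0.0162386, so r ≈ 12·0.0162386 = 19.48627%.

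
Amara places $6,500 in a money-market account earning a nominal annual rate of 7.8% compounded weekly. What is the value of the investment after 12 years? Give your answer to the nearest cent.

$16,561.83

Growth factor = (1 + 0.0015)^624 ≈ 2.5479744271.
A ≈ 6,500 × 2.5479744271 ≈ 16,561.8338.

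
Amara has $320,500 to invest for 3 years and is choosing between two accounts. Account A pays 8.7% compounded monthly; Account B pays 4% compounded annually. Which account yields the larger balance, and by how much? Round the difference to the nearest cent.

A: (1 + 0.00725)^36 ≈ 1.29700585971, so 320,500 × 1.29700585971 ≈ 415,690.3780.
B: (1 + 0.04)^3 ≈ 1.124864, so 320,500 × 1.124864 ≈ 360,518.9120.
Difference ≈ 55,171.4660 in favor of A.

Account A, by $55,171.47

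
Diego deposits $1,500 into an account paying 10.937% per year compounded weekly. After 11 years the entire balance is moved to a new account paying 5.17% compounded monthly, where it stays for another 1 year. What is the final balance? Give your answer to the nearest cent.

After 11 years at 10.937%: 1,500 × 3.326120405 ≈ 4,989.1806.
Then 1 years at 5.17%: 4,989.1806 × 1.05294284 ≈ 5,253.3220.

$5,253.32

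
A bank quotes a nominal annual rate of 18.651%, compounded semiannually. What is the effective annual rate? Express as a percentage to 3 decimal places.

EAR = (1 + 18.651%/2)^2 − 1 = (1 + 0.093255)^2 − 1.
(1 + 0.093255)^2 ≈ 1.195206, so EAR ≈ 19.52065%.

19.521%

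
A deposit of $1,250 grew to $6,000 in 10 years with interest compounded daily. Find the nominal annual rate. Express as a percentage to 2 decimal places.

The 3650-period growth factor is 6,000/1,250 = 4.8.
r/365 = 4.8^(1/3650) − 1 ≈ 0.00042985, so r ≈ 365·0.00042985 = 15.68953%.

15.69%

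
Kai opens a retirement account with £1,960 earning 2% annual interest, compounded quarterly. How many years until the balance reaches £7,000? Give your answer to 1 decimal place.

We need (1 + 0.005)^(4t) = 3.5714, so 4t = ln 3.5714 / ln 1.005 ≈ 255.2291.
t ≈ 255.2291/4 = 63.8073 years.

63.8 years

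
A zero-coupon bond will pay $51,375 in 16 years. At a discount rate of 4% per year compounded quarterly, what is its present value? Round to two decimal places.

$27,175.90

Growth factor = (1 + 0.01)^64 ≈ 1.8904618695.
P = 51,375/1.8904618695 ≈ 27,175.8986.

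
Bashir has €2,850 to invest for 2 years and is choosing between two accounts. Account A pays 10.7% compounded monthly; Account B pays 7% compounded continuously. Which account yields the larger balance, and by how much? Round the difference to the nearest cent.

A: (1 + 0.107/12)^24 ≈ 1.237448441, so 2,850 × 1.237448441 ≈ 3,526.7281.
B: e^(0.07·2) = e^0.14 ≈ 1.150273799, so 2,850 × 1.150273799 ≈ 3,278.2803.
Difference ≈ 248.4477 in favor of A.

Account A, by €248.45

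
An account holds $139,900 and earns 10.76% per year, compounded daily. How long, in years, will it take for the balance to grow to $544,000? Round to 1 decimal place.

12.6 years

We need (1 + 0.000294795)^(365t) = 3.8885, so 365t = ln 3.8885 / ln 1.000295 ≈ 4607.3500.
t ≈ 4607.3500/365 = 12.6229 years.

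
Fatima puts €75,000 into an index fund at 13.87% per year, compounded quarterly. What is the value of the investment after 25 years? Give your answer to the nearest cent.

Growth factor = (1 + 0.034675)^100 ≈ 30.22703656603.
A ≈ 75,000 × 30.22703656603 ≈ 2,267,027.7425.

€2,267,027.74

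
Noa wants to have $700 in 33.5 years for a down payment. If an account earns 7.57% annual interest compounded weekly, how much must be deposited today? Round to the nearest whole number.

$56

Periodic rate = 7.57%/52 = 0.00145577; 1742 periods.
P = 700/(1 + 0.0757/52)^1742 ≈ 700/12.6051557 ≈ 55.5328.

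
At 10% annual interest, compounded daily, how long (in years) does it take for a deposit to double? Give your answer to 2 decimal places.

6.93 years

(1 + 0.000273973)^(365t) = 2.
365t = ln 2 / ln(1 + 0.000273973) ≈ 0.69315/0.000273935 ≈ 2530.3338.
t ≈ 6.9324.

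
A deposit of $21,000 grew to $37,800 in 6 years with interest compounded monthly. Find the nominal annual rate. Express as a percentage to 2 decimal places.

(1 + r/12)^72 = 37,800/21,000 = 1.8.
1 + r/12 = 1.8^(1/72) ≈ 1.008197, so r/12 ≈ 0.00819712.
r ≈ 12·0.00819712 = 9.83654%.

9.84%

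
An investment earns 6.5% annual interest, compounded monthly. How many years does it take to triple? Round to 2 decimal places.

(1 + 0.00541667)^(12t) = 3.
12t = ln 3 / ln(1 + 0.00541667) ≈ 1.0986/0.00540205 ≈ 203.3695.
t ≈ 16.9475.

16.95 years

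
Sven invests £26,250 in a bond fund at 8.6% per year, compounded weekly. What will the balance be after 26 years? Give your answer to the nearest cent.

£245,137.44

Growth factor = (1 + 0.086/52)^1352 ≈ 9.33856907102.
A ≈ 26,250 × 9.33856907102 ≈ 245,137.4381.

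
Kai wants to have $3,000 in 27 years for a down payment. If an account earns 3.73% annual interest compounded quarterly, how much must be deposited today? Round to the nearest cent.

$1,100.96

Periodic rate = 3.73%/4 = 0.009325; 108 periods.
P = 3,000/(1 + 0.009325)^108 ≈ 3,000/2.724904508 ≈ 1,100.9560.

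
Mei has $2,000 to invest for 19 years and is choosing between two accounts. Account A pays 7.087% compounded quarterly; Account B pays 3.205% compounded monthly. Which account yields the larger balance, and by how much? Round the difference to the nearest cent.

Account A, by $3,924.00

A: (1 + 0.0177175)^76 ≈ 3.79900989, so 2,000 × 3.79900989 ≈ 7,598.0198.
B: (1 + 0.03205/12)^228 ≈ 1.837008151, so 2,000 × 1.837008151 ≈ 3,674.0163.
Difference ≈ 3,924.0035 in favor of A.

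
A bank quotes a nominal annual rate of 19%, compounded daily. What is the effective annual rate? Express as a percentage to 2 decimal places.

One year is 365 periods at 0.000520548 each: (1 + 0.000520548)^365 ≈ 1.20919.
EAR = 1.20919 − 1 ≈ 20.91898%.

20.92%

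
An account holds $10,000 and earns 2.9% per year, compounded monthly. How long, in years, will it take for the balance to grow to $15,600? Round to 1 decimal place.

15.4 years

(1 + 0.00241667)^(12t) = 15,600/10,000 = 1.56.
12t·ln(1 + 0.00241667) = ln(1.56); 12t = 0.44469/0.00241375 ≈ 184.2302.
t ≈ 15.3525 years.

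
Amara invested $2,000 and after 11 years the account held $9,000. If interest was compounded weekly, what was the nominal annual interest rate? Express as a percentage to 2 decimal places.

13.69%

The 572-period growth factor is 9,000/2,000 = 4.5.
r/52 = 4.5^(1/572) − 1 ≈ 0.00263297, so r ≈ 52·0.00263297 = 13.69142%.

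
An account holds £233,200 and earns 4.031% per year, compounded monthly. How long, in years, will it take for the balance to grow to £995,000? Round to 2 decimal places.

36.05 years

(1 + 0.00335917)^(12t) = 995,000/233,200 = 4.2667.
12t·ln(1 + 0.00335917) = ln(4.2667); 12t = 1.4508/0.00335354 ≈ 432.6316.
t ≈ 36.0526 years.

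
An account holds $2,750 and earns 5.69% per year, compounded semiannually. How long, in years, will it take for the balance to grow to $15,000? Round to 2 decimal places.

(1 + 0.02845)^(2t) = 15,000/2,750 = 5.4545.
2t·ln(1 + 0.02845) = ln(5.4545); 2t = 1.6964/0.0280528 ≈ 60.4734.
t ≈ 30.2367 years.

30.24 years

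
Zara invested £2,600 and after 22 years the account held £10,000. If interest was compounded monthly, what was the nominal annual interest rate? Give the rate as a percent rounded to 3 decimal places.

The 264-period growth factor is 10,000/2,600 = 3.84615.
r/12 = 3.84615^(1/264) − 1 ≈ 0.00511559, so r ≈ 12·0.00511559 = 6.13871%.

6.139%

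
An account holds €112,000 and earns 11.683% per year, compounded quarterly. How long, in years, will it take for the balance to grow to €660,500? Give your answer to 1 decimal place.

We need (1 + 0.0292075)^(4t) = 5.8973, so 4t = ln 5.8973 / ln 1.029208 ≈ 61.6379.
t ≈ 61.6379/4 = 15.4095 years.

15.4 years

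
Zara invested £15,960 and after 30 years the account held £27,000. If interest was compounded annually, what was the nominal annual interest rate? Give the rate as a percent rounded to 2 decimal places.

The 30-period growth factor is 27,000/15,960 = 1.69173.
r = 1.69173^(1/30) − 1 ≈ 0.0176795, i.e. 1.76795%.

1.77%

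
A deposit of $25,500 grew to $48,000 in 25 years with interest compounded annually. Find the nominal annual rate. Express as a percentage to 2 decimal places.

The 25-period growth factor is 48,000/25,500 = 1.88235.
r = 1.88235^(1/25) − 1 ≈ 0.0256237, i.e. 2.56237%.

2.56%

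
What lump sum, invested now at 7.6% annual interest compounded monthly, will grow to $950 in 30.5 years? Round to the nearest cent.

$94.23

Growth factor = (1 + 0.076/12)^366 ≈ 10.0813836.
P = 950/10.0813836 ≈ 94.2331.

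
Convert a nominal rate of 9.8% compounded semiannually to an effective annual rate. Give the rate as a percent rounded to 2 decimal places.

One year is 2 periods at 0.049 each: (1 + 0.049)^2 ≈ 1.100401.
EAR = 1.100401 − 1 ≈ 10.04010%.

10.04%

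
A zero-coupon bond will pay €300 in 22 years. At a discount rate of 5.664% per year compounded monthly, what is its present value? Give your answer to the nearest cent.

€86.54

Growth factor = (1 + 0.00472)^264 ≈ 3.46651051.
P = 300/3.46651051 ≈ 86.5424.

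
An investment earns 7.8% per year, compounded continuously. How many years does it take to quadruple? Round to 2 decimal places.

17.77 years

e^(0.078t) = 4, so 0.078t = ln 4 ≈ 1.3863.
t ≈ 1.3863/0.078 ≈ 17.7730.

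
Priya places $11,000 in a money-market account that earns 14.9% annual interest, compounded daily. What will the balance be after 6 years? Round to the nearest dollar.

$26,889

Growth factor = (1 + 0.149/365)^2190 ≈ 2.4444437103.
A ≈ 11,000 × 2.4444437103 ≈ 26,888.8808.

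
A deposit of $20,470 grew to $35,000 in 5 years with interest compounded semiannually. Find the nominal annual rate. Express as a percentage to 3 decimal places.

11.021%

The 10-period growth factor is 35,000/20,470 = 1.70982.
r/2 = 1.70982^(1/10) − 1 ≈ 0.0551034, so r ≈ 2·0.0551034 = 11.02068%.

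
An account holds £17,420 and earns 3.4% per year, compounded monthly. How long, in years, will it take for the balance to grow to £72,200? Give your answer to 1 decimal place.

41.9 years

(1 + 0.00283333)^(12t) = 72,200/17,420 = 4.1447.
12t·ln(1 + 0.00283333) = ln(4.1447); 12t = 1.4218/0.00282933 ≈ 502.5298.
t ≈ 41.8775 years.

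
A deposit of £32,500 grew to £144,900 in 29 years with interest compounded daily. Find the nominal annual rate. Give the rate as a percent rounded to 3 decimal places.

5.155%

(1 + r/365)^10585 = 144,900/32,500 = 4.45846.
1 + r/365 = 4.45846^(1/10585) ≈ 1.000141, so r/365 ≈ 0.000141229.
r ≈ 365·0.000141229 = 5.15486%.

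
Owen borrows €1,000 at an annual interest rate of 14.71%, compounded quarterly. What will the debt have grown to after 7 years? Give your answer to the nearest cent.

Periodic rate = 14.71%/4 = 0.036775; periods = 4·7 = 28.
A = 1,000·(1 + 0.036775)^28 ≈ 1,000·2.748947587 ≈ 2,748.9476.

€2,748.95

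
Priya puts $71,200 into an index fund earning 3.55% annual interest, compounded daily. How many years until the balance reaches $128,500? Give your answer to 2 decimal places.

16.63 years

We need (1 + 0.0000972603)^(365t) = 1.8048, so 365t = ln 1.8048 / ln 1.000097 ≈ 6070.9761.
t ≈ 6070.9761/365 = 16.6328 years.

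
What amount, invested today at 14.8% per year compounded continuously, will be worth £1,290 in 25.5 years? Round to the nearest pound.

P = A·e^(−rt) = 1,290·e^(−3.774).
e^(−3.774) ≈ 0.0229600392, so P ≈ 29.6185.

£30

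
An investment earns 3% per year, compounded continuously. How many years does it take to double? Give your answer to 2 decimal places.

e^(0.03t) = 2, so 0.03t = ln 2 ≈ 0.69315.
t ≈ 0.69315/0.03 ≈ 23.1049.

23.10 years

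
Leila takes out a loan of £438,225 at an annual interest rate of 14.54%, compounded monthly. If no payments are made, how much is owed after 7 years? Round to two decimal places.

£1,205,217.91

Periodic rate = 14.54%/12 = 0.0121167; periods = 12·7 = 84.
A = 438,225·(1 + 0.1454/12)^84 ≈ 438,225·2.75022627195 ≈ 1,205,217.9080.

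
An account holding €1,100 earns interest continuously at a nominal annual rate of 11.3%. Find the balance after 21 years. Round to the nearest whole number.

€11,802

A = P·e^(rt) = 1,100·e^(0.113·21) = 1,100·e^2.373.
e^2.373 ≈ 10.729532647, so A ≈ 11,802.4859.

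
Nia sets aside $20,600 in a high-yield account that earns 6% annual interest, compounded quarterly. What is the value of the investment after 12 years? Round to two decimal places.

$42,095.65

Periodic rate = 6%/4 = 0.015; periods = 4·12 = 48.
A = 20,600·(1 + 0.015)^48 ≈ 20,600·2.0434782893 ≈ 42,095.6528.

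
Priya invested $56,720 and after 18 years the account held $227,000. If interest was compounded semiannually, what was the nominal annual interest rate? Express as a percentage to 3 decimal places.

7.855%

(1 + r/2)^36 = 227,000/56,720 = 4.00212.
1 + r/2 = 4.00212^(1/36) ≈ 1.039274, so r/2 ≈ 0.0392745.
r ≈ 2·0.0392745 = 7.85490%.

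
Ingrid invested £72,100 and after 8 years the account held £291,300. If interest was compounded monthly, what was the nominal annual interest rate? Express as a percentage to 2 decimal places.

The 96-period growth factor is 291,300/72,100 = 4.04022.
r/12 = 4.04022^(1/96) − 1 ≈ 0.0146511, so r ≈ 12·0.0146511 = 17.58129%.

17.58%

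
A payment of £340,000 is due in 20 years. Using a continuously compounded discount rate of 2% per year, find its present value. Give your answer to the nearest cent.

P = A·e^(−rt) = 340,000·e^(−0.4).
e^(−0.4) ≈ 0.670320046036, so P ≈ 227,908.8157.

£227,908.82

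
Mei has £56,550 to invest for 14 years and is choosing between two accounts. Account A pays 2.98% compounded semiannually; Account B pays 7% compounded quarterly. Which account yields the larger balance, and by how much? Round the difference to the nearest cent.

A: (1 + 0.0149)^28 ≈ 1.5130423017, so 56,550 × 1.5130423017 ≈ 85,562.5422.
B: (1 + 0.0175)^56 ≈ 2.64196708257, so 56,550 × 2.64196708257 ≈ 149,403.2385.
Difference ≈ 63,840.6964 in favor of B.

Account B, by £63,840.70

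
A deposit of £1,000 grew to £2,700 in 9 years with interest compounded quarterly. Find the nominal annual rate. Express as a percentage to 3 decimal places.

11.190%

(1 + r/4)^36 = 2,700/1,000 = 2.7.
1 + r/4 = 2.7^(1/36) ≈ 1.027974, so r/4 ≈ 0.0279745.
r ≈ 4·0.0279745 = 11.18979%.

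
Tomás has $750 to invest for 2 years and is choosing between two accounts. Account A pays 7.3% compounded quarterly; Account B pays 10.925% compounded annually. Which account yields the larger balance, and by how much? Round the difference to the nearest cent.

Account B, by $56.07

Account A growth factor: (1 + 0.01825)^8 ≈ 1.15567402; balance ≈ 866.7555.
Account B growth factor: (1 + 0.10925)^2 ≈ 1.23043556; balance ≈ 922.8267.
Account B is larger by 56.0712.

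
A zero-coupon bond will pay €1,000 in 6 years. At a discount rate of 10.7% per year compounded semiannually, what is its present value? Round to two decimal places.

€535.04

Periodic rate = 10.7%/2 = 0.0535; 12 periods.
P = 1,000/(1 + 0.0535)^12 ≈ 1,000/1.86902228 ≈ 535.0391.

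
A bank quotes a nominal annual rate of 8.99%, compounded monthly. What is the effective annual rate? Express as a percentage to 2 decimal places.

EAR = (1 + 8.99%/12)^12 − 1 = (1 + 0.00749167)^12 − 1.
(1 + 0.00749167)^12 ≈ 1.093698, so EAR ≈ 9.36983%.

9.37%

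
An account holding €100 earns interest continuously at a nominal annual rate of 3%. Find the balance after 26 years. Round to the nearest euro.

€218

A = P·e^(rt) = 100·e^(0.03·26) = 100·e^0.78.
e^0.78 ≈ 2.18147227, so A ≈ 218.1472.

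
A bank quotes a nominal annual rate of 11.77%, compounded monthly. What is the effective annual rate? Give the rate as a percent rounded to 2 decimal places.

EAR = (1 + 11.77%/12)^12 − 1 = (1 + 0.00980833)^12 − 1.
(1 + 0.00980833)^12 ≈ 1.124262, so EAR ≈ 12.42617%.

12.43%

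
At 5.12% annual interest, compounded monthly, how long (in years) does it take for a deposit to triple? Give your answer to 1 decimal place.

21.5 years

(1 + 0.00426667)^(12t) = 3.
12t = ln 3 / ln(1 + 0.00426667) ≈ 1.0986/0.00425759 ≈ 258.0362.
t ≈ 21.5030.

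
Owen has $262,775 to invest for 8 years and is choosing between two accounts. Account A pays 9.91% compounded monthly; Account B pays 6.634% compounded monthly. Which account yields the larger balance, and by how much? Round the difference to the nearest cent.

Account A, by $132,627.74

A: (1 + 0.0991/12)^96 ≈ 2.20239258658, so 262,775 × 2.20239258658 ≈ 578,733.7119.
B: (1 + 0.06634/12)^96 ≈ 1.69767282347, so 262,775 × 1.69767282347 ≈ 446,105.9762.
Difference ≈ 132,627.7358 in favor of A.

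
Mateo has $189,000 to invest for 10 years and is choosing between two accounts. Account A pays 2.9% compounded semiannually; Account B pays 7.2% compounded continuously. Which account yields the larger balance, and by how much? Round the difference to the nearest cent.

Account A growth factor: (1 + 0.0145)^20 ≈ 1.33364741462; balance ≈ 252,059.3614.
Account B growth factor: e^(0.072·10) = e^0.72 ≈ 2.05443321064; balance ≈ 388,287.8768.
Account B is larger by 136,228.5154.

Account B, by $136,228.52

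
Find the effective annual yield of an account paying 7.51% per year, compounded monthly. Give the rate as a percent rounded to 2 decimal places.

7.77%

EAR = (1 + 7.51%/12)^12 − 1 = (1 + 0.00625833)^12 − 1.
(1 + 0.00625833)^12 ≈ 1.07774, so EAR ≈ 7.77397%.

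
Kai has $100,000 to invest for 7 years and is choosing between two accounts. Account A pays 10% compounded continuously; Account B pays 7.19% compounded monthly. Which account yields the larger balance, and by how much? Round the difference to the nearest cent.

A: e^(0.1·7) = e^0.7 ≈ 2.01375270747, so 100,000 × 2.01375270747 ≈ 201,375.2707.
B: (1 + 0.0719/12)^84 ≈ 1.65168865689, so 100,000 × 1.65168865689 ≈ 165,168.8657.
Difference ≈ 36,206.4051 in favor of A.

Account A, by $36,206.41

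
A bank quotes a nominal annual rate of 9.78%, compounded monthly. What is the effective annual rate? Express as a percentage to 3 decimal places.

10.231%

One year is 12 periods at 0.00815 each: (1 + 0.00815)^12 ≈ 1.102305.
EAR = 1.102305 − 1 ≈ 10.23052%.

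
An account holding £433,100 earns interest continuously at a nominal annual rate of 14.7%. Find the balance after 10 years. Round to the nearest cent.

A = P·e^(rt) = 433,100·e^(0.147·10) = 433,100·e^1.47.
e^1.47 ≈ 4.349235141063, so A ≈ 1,883,653.7396.

£1,883,653.74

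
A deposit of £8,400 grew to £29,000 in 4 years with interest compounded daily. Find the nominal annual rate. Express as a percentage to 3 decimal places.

30.990%

The 1460-period growth factor is 29,000/8,400 = 3.45238.
r/365 = 3.45238^(1/1460) − 1 ≈ 0.000849034, so r ≈ 365·0.000849034 = 30.98975%.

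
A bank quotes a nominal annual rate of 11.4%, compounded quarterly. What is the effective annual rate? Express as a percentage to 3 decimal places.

EAR = (1 + 11.4%/4)^4 − 1 = (1 + 0.0285)^4 − 1.
(1 + 0.0285)^4 ≈ 1.118967, so EAR ≈ 11.89668%.

11.897%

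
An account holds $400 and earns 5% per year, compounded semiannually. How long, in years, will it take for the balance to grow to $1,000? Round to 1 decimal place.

18.6 years

We need (1 + 0.025)^(2t) = 2.5, so 2t = ln 2.5 / ln 1.025 ≈ 37.1079.
t ≈ 37.1079/2 = 18.5539 years.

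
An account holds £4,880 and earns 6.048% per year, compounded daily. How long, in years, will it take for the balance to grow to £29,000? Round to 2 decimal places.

29.47 years

(1 + 0.000165699)^(365t) = 29,000/4,880 = 5.9426.
365t·ln(1 + 0.000165699) = ln(5.9426); 365t = 1.7822/0.000165685 ≈ 10756.2643.
t ≈ 29.4692 years.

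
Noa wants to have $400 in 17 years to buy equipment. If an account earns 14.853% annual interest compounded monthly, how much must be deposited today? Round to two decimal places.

$32.52

Growth factor = (1 + 0.0123775)^204 ≈ 12.2989157.
P = 400/12.2989157 ≈ 32.5232.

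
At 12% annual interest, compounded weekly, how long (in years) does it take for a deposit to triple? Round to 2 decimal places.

(1 + 0.00230769)^(52t) = 3.
52t = ln 3 / ln(1 + 0.00230769) ≈ 1.0986/0.00230503 ≈ 476.6144.
t ≈ 9.1657.

9.17 years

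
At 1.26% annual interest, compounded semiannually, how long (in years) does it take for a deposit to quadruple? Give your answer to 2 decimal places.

110.37 years

(1 + 0.0063)^(2t) = 4.
2t = ln 4 / ln(1 + 0.0063) ≈ 1.3863/0.00628024 ≈ 220.7391.
t ≈ 110.3696.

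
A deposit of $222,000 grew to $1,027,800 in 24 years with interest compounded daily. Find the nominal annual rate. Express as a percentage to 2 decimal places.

6.39%

The 8760-period growth factor is 1,027,800/222,000 = 4.62973.
r/365 = 4.62973^(1/8760) − 1 ≈ 0.000174958, so r ≈ 365·0.000174958 = 6.38597%.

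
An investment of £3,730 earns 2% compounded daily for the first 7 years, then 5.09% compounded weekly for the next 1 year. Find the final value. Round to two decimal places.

£4,514.43

After 7 years at 2%: 3,730 × 1.150269387 ≈ 4,290.5048.
Then 1 years at 5.09%: 4,290.5048 × 1.052191471 ≈ 4,514.4326.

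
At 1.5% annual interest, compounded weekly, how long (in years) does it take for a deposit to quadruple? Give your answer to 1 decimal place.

(1 + 0.000288462)^(52t) = 4.
52t = ln 4 / ln(1 + 0.000288462) ≈ 1.3863/0.00028842 ≈ 4806.5136.
t ≈ 92.4330.

92.4 years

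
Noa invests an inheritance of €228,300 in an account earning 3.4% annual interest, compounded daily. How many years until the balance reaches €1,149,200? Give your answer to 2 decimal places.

47.54 years

We need (1 + 0.0000931507)^(365t) = 5.0337, so 365t = ln 5.0337 / ln 1.000093 ≈ 17350.7693.
t ≈ 17350.7693/365 = 47.5364 years.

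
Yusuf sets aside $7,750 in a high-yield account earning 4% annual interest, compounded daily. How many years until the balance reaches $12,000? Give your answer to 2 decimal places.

10.93 years

(1 + 0.000109589)^(365t) = 12,000/7,750 = 1.5484.
365t·ln(1 + 0.000109589) = ln(1.5484); 365t = 0.43721/0.000109583 ≈ 3989.7946.
t ≈ 10.9309 years.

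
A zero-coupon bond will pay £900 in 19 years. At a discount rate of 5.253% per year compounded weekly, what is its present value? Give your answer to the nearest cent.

Growth factor = (1 + 0.05253/52)^988 ≈ 2.71167417.
P = 900/2.71167417 ≈ 331.8983.

£331.90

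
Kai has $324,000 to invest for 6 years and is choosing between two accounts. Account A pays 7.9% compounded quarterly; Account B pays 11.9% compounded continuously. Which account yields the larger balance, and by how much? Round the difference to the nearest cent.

Account A growth factor: (1 + 0.01975)^24 ≈ 1.59900247417; balance ≈ 518,076.8016.
Account B growth factor: e^(0.119·6) = e^0.714 ≈ 2.04214351733; balance ≈ 661,654.4996.
Account B is larger by 143,577.6980.

Account B, by $143,577.70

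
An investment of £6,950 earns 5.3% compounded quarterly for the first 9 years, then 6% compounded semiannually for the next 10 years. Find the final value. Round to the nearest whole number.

£20,162

After 9 years at 5.3%: 6,950 × 1.6061941762 ≈ 11,163.0495.
Then 10 years at 6%: 11,163.0495 × 1.8061112347 ≈ 20,161.7092.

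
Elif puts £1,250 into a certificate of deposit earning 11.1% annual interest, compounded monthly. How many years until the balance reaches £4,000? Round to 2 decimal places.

We need (1 + 0.00925)^(12t) = 3.2, so 12t = ln 3.2 / ln 1.00925 ≈ 126.3267.
t ≈ 126.3267/12 = 10.5272 years.

10.53 years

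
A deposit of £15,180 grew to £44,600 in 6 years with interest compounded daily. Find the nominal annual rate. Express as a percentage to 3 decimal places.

17.967%

(1 + r/365)^2190 = 44,600/15,180 = 2.93808.
1 + r/365 = 2.93808^(1/2190) ≈ 1.000492, so r/365 ≈ 0.000492247.
r ≈ 365·0.000492247 = 17.96701%.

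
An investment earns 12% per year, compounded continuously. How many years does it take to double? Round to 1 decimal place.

5.8 years

e^(0.12t) = 2, so 0.12t = ln 2 ≈ 0.69315.
t ≈ 0.69315/0.12 ≈ 5.7762.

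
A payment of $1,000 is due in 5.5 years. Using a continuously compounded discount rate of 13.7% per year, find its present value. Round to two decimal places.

P = A·e^(−rt) = 1,000·e^(−0.7535).
e^(−0.7535) ≈ 0.47071616, so P ≈ 470.7162.

$470.72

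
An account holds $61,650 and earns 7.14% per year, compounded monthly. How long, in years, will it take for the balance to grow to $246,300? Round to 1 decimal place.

(1 + 0.00595)^(12t) = 246,300/61,650 = 3.9951.
12t·ln(1 + 0.00595) = ln(3.9951); 12t = 1.3851/0.00593237 ≈ 233.4779.
t ≈ 19.4565 years.

19.5 years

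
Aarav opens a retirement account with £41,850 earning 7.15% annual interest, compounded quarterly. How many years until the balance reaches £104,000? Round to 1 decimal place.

12.8 years

(1 + 0.017875)^(4t) = 104,000/41,850 = 2.4851.
4t·ln(1 + 0.017875) = ln(2.4851); 4t = 0.9103/0.0177171 ≈ 51.3796.
t ≈ 12.8449 years.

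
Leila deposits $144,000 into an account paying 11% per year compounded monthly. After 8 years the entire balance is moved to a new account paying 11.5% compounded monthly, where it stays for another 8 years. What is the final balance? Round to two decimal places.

Phase 1: 144,000·(1 + 0.11/12)^96 ≈ 345,780.5918.
Phase 2: 345,780.5918·(1 + 0.115/12)^96 ≈ 863,871.5392.

$863,871.54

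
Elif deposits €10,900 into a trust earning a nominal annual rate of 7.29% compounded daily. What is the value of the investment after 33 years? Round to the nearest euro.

€120,810

Growth factor = (1 + 0.0729/365)^12045 ≈ 11.0835252218.
A ≈ 10,900 × 11.0835252218 ≈ 120,810.4249.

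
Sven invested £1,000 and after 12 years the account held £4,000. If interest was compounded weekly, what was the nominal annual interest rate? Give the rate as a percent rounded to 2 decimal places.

(1 + r/52)^624 = 4,000/1,000 = 4.
1 + r/52 = 4^(1/624) ≈ 1.002224, so r/52 ≈ 0.0022241.
r ≈ 52·0.0022241 = 11.56530%.

11.57%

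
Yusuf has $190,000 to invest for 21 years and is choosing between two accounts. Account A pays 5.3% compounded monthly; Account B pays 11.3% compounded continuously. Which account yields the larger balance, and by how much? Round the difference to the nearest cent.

A: (1 + 0.053/12)^252 ≈ 3.0360257413, so 190,000 × 3.0360257413 ≈ 576,844.8908.
B: e^(0.113·21) = e^2.373 ≈ 10.7295326474, so 190,000 × 10.7295326474 ≈ 2,038,611.2030.
Difference ≈ 1,461,766.3122 in favor of B.

Account B, by $1,461,766.31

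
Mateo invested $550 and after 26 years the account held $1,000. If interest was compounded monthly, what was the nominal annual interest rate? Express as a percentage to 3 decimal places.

2.302%

(1 + r/12)^312 = 1,000/550 = 1.81818.
1 + r/12 = 1.81818^(1/312) ≈ 1.001918, so r/12 ≈ 0.00191798.
r ≈ 12·0.00191798 = 2.30158%.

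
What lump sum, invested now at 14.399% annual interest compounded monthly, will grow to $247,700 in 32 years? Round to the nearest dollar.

$2,539

Periodic rate = 14.399%/12 = 0.0119992; 384 periods.
P = 247,700/(1 + 0.14399/12)^384 ≈ 247,700/97.5392641922 ≈ 2,539.4901.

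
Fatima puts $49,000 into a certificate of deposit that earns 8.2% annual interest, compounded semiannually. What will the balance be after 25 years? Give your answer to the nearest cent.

$365,369.72

Growth factor = (1 + 0.041)^50 ≈ 7.45652495263.
A ≈ 49,000 × 7.45652495263 ≈ 365,369.7227.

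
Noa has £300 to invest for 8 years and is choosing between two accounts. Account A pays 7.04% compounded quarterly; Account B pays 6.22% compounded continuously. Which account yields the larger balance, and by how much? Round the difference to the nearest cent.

A: (1 + 0.0176)^32 ≈ 1.74770104, so 300 × 1.74770104 ≈ 524.3103.
B: e^(0.0622·8) = e^0.4976 ≈ 1.64476908, so 300 × 1.64476908 ≈ 493.4307.
Difference ≈ 30.8796 in favor of A.

Account A, by £30.88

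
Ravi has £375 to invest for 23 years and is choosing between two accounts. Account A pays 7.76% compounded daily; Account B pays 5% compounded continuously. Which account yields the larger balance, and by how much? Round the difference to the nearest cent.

Account A, by £1,049.65

Account A growth factor: (1 + 0.0776/365)^8395 ≈ 5.957257953; balance ≈ 2,233.9717.
Account B growth factor: e^(0.05·23) = e^1.15 ≈ 3.15819291; balance ≈ 1,184.3223.
Account A is larger by 1,049.6494.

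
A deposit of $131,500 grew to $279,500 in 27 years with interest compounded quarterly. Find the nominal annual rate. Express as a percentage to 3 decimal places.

2.802%

The 108-period growth factor is 279,500/131,500 = 2.12548.
r/4 = 2.12548^(1/108) − 1 ≈ 0.00700587, so r ≈ 4·0.00700587 = 2.80235%.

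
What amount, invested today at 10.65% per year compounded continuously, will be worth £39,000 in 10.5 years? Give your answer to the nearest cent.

£12,747.20

P = A·e^(−rt) = 39,000·e^(−1.11825).
e^(−1.11825) ≈ 0.32685128417, so P ≈ 12,747.2001.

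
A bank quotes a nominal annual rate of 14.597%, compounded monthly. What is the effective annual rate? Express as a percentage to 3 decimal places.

15.614%

EAR = (1 + 14.597%/12)^12 − 1 = (1 + 0.0121642)^12 − 1.
(1 + 0.0121642)^12 ≈ 1.156143, so EAR ≈ 15.61428%.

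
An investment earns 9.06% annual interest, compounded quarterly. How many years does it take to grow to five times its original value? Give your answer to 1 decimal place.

(1 + 0.02265)^(4t) = 5.
4t = ln 5 / ln(1 + 0.02265) ≈ 1.6094/0.0223973 ≈ 71.8586.
t ≈ 17.9646.

18.0 years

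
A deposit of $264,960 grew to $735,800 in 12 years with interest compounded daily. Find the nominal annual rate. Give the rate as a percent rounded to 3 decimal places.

The 4380-period growth factor is 735,800/264,960 = 2.77702.
r/365 = 2.77702^(1/4380) − 1 ≈ 0.000233219, so r ≈ 365·0.000233219 = 8.51249%.

8.512%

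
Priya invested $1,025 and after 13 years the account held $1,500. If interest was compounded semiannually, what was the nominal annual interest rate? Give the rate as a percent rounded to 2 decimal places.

2.95%

(1 + r/2)^26 = 1,500/1,025 = 1.46341.
1 + r/2 = 1.46341^(1/26) ≈ 1.014753, so r/2 ≈ 0.0147529.
r ≈ 2·0.0147529 = 2.95057%.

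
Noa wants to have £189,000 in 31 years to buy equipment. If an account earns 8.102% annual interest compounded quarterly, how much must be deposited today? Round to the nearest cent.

Growth factor = (1 + 0.020255)^124 ≈ 12.0193987898.
P = 189,000/12.0193987898 ≈ 15,724.5802.

£15,724.58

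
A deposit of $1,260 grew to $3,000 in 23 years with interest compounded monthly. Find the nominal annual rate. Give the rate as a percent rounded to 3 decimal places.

(1 + r/12)^276 = 3,000/1,260 = 2.38095.
1 + r/12 = 2.38095^(1/276) ≈ 1.003148, so r/12 ≈ 0.00314806.
r ≈ 12·0.00314806 = 3.77768%.

3.778%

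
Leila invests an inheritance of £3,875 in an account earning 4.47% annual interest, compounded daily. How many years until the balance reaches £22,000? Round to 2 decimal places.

We need (1 + 0.000122466)^(365t) = 5.6774, so 365t = ln 5.6774 / ln 1.000122 ≈ 14180.3163.
t ≈ 14180.3163/365 = 38.8502 years.

38.85 years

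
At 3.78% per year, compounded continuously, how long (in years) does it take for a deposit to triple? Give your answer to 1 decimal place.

e^(0.0378t) = 3, so 0.0378t = ln 3 ≈ 1.0986.
t ≈ 1.0986/0.0378 ≈ 29.0638.

29.1 years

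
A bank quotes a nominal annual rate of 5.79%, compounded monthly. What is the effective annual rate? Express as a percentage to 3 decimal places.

5.946%

EAR = (1 + 5.79%/12)^12 − 1 = (1 + 0.004825)^12 − 1.
(1 + 0.004825)^12 ≈ 1.059462, so EAR ≈ 5.94615%.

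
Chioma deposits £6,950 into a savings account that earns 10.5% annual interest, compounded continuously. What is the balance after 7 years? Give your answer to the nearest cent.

£14,494.10

A = P·e^(rt) = 6,950·e^(0.105·7) = 6,950·e^0.735.
e^0.735 ≈ 2.0854819925, so A ≈ 14,494.0998.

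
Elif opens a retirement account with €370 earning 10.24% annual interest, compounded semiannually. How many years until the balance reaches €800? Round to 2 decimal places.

(1 + 0.0512)^(2t) = 800/370 = 2.1622.
2t·ln(1 + 0.0512) = ln(2.1622); 2t = 0.77111/0.0499324 ≈ 15.4431.
t ≈ 7.7215 years.

7.72 years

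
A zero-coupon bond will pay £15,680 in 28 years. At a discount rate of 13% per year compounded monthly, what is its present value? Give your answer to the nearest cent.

Periodic rate = 13%/12 = 0.0108333; 336 periods.
P = 15,680/(1 + 0.13/12)^336 ≈ 15,680/37.353424138 ≈ 419.7741.

£419.77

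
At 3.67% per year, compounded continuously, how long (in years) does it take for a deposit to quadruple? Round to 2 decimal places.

e^(0.0367t) = 4, so 0.0367t = ln 4 ≈ 1.3863.
t ≈ 1.3863/0.0367 ≈ 37.7737.

37.77 years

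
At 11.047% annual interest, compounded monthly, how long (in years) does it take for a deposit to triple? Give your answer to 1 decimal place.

10.0 years

(1 + 0.00920583)^(12t) = 3.
12t = ln 3 / ln(1 + 0.00920583) ≈ 1.0986/0.00916372 ≈ 119.8872.
t ≈ 9.9906.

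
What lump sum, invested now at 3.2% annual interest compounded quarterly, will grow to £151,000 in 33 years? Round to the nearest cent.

Growth factor = (1 + 0.008)^132 ≈ 2.86279492371.
P = 151,000/2.86279492371 ≈ 52,745.6573.

£52,745.66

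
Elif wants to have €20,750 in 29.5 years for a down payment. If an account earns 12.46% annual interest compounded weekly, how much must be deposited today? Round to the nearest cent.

€527.95

Growth factor = (1 + 0.1246/52)^1534 ≈ 39.303094286.
P = 20,750/39.303094286 ≈ 527.9483.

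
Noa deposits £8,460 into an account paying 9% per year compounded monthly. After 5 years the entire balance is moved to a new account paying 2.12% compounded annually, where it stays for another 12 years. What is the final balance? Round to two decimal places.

£17,037.40

After 5 years at 9%: 8,460 × 1.5656810269 ≈ 13,245.6615.
Then 12 years at 2.12%: 13,245.6615 × 1.2862626934 ≈ 17,037.4002.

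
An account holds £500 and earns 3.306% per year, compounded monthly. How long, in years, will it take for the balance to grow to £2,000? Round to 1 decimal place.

42.0 years

(1 + 0.002755)^(12t) = 2,000/500 = 4.
12t·ln(1 + 0.002755) = ln(4); 12t = 1.3863/0.00275121 ≈ 503.8850.
t ≈ 41.9904 years.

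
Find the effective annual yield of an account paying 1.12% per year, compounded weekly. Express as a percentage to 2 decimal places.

EAR = (1 + 1.12%/52)^52 − 1 = (1 + 0.000215385)^52 − 1.
(1 + 0.000215385)^52 ≈ 1.011262, so EAR ≈ 1.12617%.

1.13%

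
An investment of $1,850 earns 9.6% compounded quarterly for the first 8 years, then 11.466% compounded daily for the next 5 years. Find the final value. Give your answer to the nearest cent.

After 8 years at 9.6%: 1,850 × 2.135987036 ≈ 3,951.5760.
Then 5 years at 11.466%: 3,951.5760 × 1.773952258 ≈ 7,009.9072.

$7,009.91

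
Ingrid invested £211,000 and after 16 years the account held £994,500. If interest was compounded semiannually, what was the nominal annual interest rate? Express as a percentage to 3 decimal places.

9.928%

(1 + r/2)^32 = 994,500/211,000 = 4.71327.
1 + r/2 = 4.71327^(1/32) ≈ 1.049642, so r/2 ≈ 0.0496423.
r ≈ 2·0.0496423 = 9.92846%.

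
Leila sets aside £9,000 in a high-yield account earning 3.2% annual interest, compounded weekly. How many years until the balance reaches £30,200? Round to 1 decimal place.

We need (1 + 0.000615385)^(52t) = 3.3556, so 52t = ln 3.3556 / ln 1.000615 ≈ 1967.8584.
t ≈ 1967.8584/52 = 37.8434 years.

37.8 years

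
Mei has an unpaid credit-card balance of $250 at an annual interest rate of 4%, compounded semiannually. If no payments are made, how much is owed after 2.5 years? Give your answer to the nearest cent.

Growth factor = (1 + 0.02)^5 ≈ 1.1040808.
A ≈ 250 × 1.1040808 ≈ 276.0202.

$276.02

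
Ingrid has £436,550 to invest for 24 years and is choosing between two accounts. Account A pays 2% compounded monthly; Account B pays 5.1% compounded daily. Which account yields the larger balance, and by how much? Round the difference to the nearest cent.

Account B, by £779,260.97

Account A growth factor: (1 + 0.02/12)^288 ≈ 1.61542881877; balance ≈ 705,215.4508.
Account B growth factor: (1 + 0.051/365)^8760 ≈ 3.400472850523; balance ≈ 1,484,476.4229.
Account B is larger by 779,260.9721.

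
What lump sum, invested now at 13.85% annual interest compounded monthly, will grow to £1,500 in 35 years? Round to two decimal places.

£12.10

Growth factor = (1 + 0.1385/12)^420 ≈ 123.9327754.
P = 1,500/123.9327754 ≈ 12.1033.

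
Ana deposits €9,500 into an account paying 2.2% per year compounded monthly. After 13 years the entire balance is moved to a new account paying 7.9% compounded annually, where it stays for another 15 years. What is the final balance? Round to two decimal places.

€39,549.39

After 13 years at 2.2%: 9,500 × 1.3307439587 ≈ 12,642.0676.
Then 15 years at 7.9%: 12,642.0676 × 3.1283956277 ≈ 39,549.3890.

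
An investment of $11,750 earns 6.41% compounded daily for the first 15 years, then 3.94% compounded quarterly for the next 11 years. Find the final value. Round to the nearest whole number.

$47,302

After 15 years at 6.41%: 11,750 × 2.6153961627 ≈ 30,730.9049.
Then 11 years at 3.94%: 30,730.9049 × 1.5392255784 ≈ 47,301.7949.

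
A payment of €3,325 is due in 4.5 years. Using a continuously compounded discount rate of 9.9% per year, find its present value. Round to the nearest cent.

€2,129.68

P = A·e^(−rt) = 3,325·e^(−0.4455).
e^(−0.4455) ≈ 0.640503944, so P ≈ 2,129.6756.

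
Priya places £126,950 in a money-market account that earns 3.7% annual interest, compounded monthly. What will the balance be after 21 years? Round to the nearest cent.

£275,778.47

Periodic rate = 3.7%/12 = 0.00308333; periods = 12·21 = 252.
A = 126,950·(1 + 0.037/12)^252 ≈ 126,950·2.17233924847 ≈ 275,778.4676.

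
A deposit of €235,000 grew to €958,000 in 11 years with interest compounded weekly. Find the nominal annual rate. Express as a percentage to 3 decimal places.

The 572-period growth factor is 958,000/235,000 = 4.0766.
r/52 = 4.0766^(1/572) − 1 ≈ 0.00245977, so r ≈ 52·0.00245977 = 12.79082%.

12.791%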